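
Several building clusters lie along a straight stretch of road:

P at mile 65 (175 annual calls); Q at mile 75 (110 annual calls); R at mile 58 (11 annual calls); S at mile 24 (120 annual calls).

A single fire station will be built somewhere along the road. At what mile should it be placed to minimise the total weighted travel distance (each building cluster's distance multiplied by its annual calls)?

x = 65

For a sum of weighted absolute distances on a line, the optimum is the weighted median (not the mean). Total weight W = 416; half-weight = 208.
Sort by position and accumulate weight:
  mile 24 (S, w=120) → cum 120
  mile 58 (R, w=11) → cum 131
  mile 65 (P, w=175) → cum 306  ≥ 208 → median here
  mile 75 (Q, w=110) → cum 416
Optimal location: mile 65.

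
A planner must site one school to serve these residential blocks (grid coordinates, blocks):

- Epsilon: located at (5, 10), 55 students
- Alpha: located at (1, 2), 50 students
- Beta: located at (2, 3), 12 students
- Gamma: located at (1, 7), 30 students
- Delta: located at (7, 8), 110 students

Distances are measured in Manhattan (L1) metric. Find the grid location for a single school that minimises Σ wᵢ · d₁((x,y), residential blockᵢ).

Manhattan distance separates: Σwᵢ(|x−xᵢ|+|y−yᵢ|) = Σwᵢ|x−xᵢ| + Σwᵢ|y−yᵢ|, so x and y are optimised independently as 1-D weighted medians.
Total weight W = 257; half = 128.5.
x-coordinate, sorted with cumulative weight:
  x=1 (Alpha, w=50) cum 50
  x=1 (Gamma, w=30) cum 80
  x=2 (Beta, w=12) cum 92
  x=5 (Epsilon, w=55) cum 147  ← median
  x=7 (Delta, w=110) cum 257
⇒ x* = 5
y-coordinate, sorted with cumulative weight:
  y=2 (Alpha, w=50) cum 50
  y=3 (Beta, w=12) cum 62
  y=7 (Gamma, w=30) cum 92
  y=8 (Delta, w=110) cum 202  ← median
  y=10 (Epsilon, w=55) cum 257
⇒ y* = 8

(5, 8)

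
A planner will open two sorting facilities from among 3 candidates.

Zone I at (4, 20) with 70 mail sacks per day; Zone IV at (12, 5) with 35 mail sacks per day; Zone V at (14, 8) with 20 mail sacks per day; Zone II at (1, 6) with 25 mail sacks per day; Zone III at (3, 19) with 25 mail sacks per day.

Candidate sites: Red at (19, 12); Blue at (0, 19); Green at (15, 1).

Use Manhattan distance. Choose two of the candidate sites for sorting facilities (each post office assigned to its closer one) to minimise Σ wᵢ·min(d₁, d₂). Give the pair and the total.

{Blue, Green}, total 1180

Evaluate every pair (each demand assigned to the nearer of the two):
  {Blue, Green}: total = 1180
  {Red, Blue}: total = 1445
  {Red, Green}: total = 3065
Best pair: {Blue, Green} with total 1180.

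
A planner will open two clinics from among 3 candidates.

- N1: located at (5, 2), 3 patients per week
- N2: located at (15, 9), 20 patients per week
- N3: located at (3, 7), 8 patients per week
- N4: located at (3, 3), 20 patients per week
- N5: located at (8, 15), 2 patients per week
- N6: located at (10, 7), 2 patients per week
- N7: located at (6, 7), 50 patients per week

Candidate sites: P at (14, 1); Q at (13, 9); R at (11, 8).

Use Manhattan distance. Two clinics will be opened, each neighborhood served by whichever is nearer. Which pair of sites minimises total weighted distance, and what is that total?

Evaluate every pair (each demand assigned to the nearer of the two):
  {Q, R}: total = 732
  {P, R}: total = 786
  {P, Q}: total = 908
Best pair: {Q, R} with total 732.

{Q, R}, total 732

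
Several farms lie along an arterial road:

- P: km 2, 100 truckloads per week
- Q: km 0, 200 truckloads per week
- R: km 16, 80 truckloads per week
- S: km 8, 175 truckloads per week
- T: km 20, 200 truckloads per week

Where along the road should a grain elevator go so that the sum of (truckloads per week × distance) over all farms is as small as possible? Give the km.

x = 8

For a sum of weighted absolute distances on a line, the optimum is the weighted median (not the mean). Total weight W = 755; half-weight = 377.5.
Sort by position and accumulate weight:
  km 0 (Q, w=200) → cum 200
  km 2 (P, w=100) → cum 300
  km 8 (S, w=175) → cum 475  ≥ 377.5 → median here
  km 16 (R, w=80) → cum 555
  km 20 (T, w=200) → cum 755
Optimal location: km 8.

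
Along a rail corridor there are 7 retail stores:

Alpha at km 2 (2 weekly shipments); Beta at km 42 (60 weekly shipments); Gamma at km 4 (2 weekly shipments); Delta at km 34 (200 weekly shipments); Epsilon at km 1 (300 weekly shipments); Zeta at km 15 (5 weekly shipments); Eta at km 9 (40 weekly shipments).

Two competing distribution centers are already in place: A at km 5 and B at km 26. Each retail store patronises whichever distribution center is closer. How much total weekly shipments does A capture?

The indifferent point is the midpoint (5+26)/2 = 15.5; retail stores left of it (closer to A at 5) go to A, those right go to B.
  Epsilon at 1 (w=300) → A
  Alpha at 2 (w=2) → A
  Gamma at 4 (w=2) → A
  Eta at 9 (w=40) → A
  Zeta at 15 (w=5) → A
  Delta at 34 (w=200) → B
  Beta at 42 (w=60) → B
A captures 349; B captures 260.

349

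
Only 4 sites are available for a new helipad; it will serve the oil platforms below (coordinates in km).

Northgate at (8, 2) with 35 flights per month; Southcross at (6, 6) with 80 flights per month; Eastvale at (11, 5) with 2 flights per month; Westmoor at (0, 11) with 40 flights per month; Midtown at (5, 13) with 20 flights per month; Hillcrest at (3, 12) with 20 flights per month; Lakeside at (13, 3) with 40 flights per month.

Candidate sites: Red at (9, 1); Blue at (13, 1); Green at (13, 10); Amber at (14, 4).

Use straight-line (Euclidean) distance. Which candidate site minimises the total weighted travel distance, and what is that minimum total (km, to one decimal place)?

Total weighted distance at each candidate:
  Red (9, 1): total = 1745.5
  Blue (13, 1): total = 2197.4
  Green (13, 10): total = 2162.3
  Amber (14, 4): total = 2096.6
Minimum is at Red with total 1745.5 km.

Red, total 1745.5 km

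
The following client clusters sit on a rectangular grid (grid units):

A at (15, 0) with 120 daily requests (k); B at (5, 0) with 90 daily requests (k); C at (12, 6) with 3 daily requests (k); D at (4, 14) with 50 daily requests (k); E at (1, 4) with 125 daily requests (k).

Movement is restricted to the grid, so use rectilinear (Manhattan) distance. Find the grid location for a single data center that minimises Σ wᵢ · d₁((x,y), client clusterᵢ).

(5, 0)

Manhattan distance separates: Σwᵢ(|x−xᵢ|+|y−yᵢ|) = Σwᵢ|x−xᵢ| + Σwᵢ|y−yᵢ|, so x and y are optimised independently as 1-D weighted medians.
Total weight W = 388; half = 194.
x-coordinate, sorted with cumulative weight:
  x=1 (E, w=125) cum 125
  x=4 (D, w=50) cum 175
  x=5 (B, w=90) cum 265  ← median
  x=12 (C, w=3) cum 268
  x=15 (A, w=120) cum 388
⇒ x* = 5
y-coordinate, sorted with cumulative weight:
  y=0 (A, w=120) cum 120
  y=0 (B, w=90) cum 210  ← median
  y=4 (E, w=125) cum 335
  y=6 (C, w=3) cum 338
  y=14 (D, w=50) cum 388
⇒ y* = 0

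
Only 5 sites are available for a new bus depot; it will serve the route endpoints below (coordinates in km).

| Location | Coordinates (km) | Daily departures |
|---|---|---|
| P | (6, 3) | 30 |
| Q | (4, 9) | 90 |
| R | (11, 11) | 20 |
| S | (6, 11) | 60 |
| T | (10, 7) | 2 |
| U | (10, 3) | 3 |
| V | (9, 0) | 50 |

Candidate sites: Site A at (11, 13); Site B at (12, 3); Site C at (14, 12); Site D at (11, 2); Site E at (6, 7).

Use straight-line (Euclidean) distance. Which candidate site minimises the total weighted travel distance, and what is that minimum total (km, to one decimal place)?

Site E, total 1148.4 km

Total weighted distance at each candidate:
  Site A (11, 13): total = 2124.1
  Site B (12, 3): total = 2068.3
  Site C (14, 12): total = 2540.2
  Site D (11, 2): total = 1997.5
  Site E (6, 7): total = 1148.4
Minimum is at Site E with total 1148.4 km.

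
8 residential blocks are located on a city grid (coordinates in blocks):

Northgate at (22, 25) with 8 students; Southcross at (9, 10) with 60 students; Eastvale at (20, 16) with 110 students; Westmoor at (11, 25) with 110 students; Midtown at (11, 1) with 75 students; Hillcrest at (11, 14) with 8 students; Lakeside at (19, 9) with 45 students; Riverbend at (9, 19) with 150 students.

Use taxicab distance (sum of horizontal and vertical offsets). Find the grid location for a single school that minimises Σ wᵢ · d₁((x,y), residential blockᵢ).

Manhattan distance separates: Σwᵢ(|x−xᵢ|+|y−yᵢ|) = Σwᵢ|x−xᵢ| + Σwᵢ|y−yᵢ|, so x and y are optimised independently as 1-D weighted medians.
Total weight W = 566; half = 283.
x-coordinate, sorted with cumulative weight:
  x=9 (Southcross, w=60) cum 60
  x=9 (Riverbend, w=150) cum 210
  x=11 (Westmoor, w=110) cum 320  ← median
  x=11 (Midtown, w=75) cum 395
  x=11 (Hillcrest, w=8) cum 403
  x=19 (Lakeside, w=45) cum 448
  x=20 (Eastvale, w=110) cum 558
  x=22 (Northgate, w=8) cum 566
⇒ x* = 11
y-coordinate, sorted with cumulative weight:
  y=1 (Midtown, w=75) cum 75
  y=9 (Lakeside, w=45) cum 120
  y=10 (Southcross, w=60) cum 180
  y=14 (Hillcrest, w=8) cum 188
  y=16 (Eastvale, w=110) cum 298  ← median
  y=19 (Riverbend, w=150) cum 448
  y=25 (Northgate, w=8) cum 456
  y=25 (Westmoor, w=110) cum 566
⇒ y* = 16

(11, 16)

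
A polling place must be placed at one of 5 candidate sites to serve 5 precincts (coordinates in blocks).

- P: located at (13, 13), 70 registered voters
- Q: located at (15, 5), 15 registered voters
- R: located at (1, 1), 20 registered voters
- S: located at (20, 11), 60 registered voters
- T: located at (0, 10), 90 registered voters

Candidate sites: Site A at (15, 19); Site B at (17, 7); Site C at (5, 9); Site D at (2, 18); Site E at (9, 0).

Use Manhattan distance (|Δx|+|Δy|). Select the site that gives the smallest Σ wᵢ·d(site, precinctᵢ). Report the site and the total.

Total weighted distance at each candidate:
  Site A (15, 19): total = 4350
  Site B (17, 7): total = 3420
  Site C (5, 9): total = 2850
  Site D (2, 18): total = 4270
  Site E (9, 0): total = 4565
Minimum is at Site C with total 2850 blocks.

Site C, total 2850 blocks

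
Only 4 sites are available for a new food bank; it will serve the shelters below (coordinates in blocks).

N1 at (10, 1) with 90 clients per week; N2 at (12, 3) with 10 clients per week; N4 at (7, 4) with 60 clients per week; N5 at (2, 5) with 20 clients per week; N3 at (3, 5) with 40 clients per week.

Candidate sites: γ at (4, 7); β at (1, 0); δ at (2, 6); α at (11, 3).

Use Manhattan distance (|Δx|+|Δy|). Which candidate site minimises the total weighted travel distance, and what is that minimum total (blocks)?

Total weighted distance at each candidate:
  γ (4, 7): total = 1760
  β (1, 0): total = 2040
  δ (2, 6): total = 1820
  α (11, 3): total = 1200
Minimum is at α with total 1200 blocks.

α, total 1200 blocks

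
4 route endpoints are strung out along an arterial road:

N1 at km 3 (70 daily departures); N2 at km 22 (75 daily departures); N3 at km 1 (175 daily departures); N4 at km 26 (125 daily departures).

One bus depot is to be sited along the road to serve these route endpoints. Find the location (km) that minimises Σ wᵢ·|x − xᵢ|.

x = 3

For a sum of weighted absolute distances on a line, the optimum is the weighted median (not the mean). Total weight W = 445; half-weight = 222.5.
Sort by position and accumulate weight:
  km 1 (N3, w=175) → cum 175
  km 3 (N1, w=70) → cum 245  ≥ 222.5 → median here
  km 22 (N2, w=75) → cum 320
  km 26 (N4, w=125) → cum 445
Optimal location: km 3.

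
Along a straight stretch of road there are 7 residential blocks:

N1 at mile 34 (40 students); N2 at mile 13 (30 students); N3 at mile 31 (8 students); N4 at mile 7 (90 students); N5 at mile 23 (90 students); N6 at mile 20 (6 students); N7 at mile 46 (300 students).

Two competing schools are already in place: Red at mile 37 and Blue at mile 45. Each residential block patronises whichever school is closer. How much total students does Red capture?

264

The indifferent point is the midpoint (37+45)/2 = 41; residential blocks left of it (closer to Red at 37) go to Red, those right go to Blue.
  N4 at 7 (w=90) → Red
  N2 at 13 (w=30) → Red
  N6 at 20 (w=6) → Red
  N5 at 23 (w=90) → Red
  N3 at 31 (w=8) → Red
  N1 at 34 (w=40) → Red
  N7 at 46 (w=300) → Blue
Red captures 264; Blue captures 300.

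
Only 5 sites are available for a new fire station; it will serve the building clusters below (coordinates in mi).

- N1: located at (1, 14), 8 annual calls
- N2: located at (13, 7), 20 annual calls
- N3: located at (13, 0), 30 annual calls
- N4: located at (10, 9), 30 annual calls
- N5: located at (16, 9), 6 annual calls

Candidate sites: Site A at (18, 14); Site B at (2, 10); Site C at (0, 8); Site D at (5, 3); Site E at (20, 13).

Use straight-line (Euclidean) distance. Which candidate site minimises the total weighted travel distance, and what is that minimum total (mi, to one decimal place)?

Site D, total 838.3 mi

Total weighted distance at each candidate:
  Site A (18, 14): total = 1069.4
  Site B (2, 10): total = 1033.1
  Site C (0, 8): total = 1165.0
  Site D (5, 3): total = 838.3
  Site E (20, 13): total = 1136.6
Minimum is at Site D with total 838.3 mi.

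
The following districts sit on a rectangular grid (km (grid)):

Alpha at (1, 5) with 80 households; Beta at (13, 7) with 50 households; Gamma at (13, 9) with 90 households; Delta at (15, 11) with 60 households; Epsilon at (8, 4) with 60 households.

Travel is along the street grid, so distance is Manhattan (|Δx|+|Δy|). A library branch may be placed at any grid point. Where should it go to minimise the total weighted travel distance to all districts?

Manhattan distance separates: Σwᵢ(|x−xᵢ|+|y−yᵢ|) = Σwᵢ|x−xᵢ| + Σwᵢ|y−yᵢ|, so x and y are optimised independently as 1-D weighted medians.
Total weight W = 340; half = 170.
x-coordinate, sorted with cumulative weight:
  x=1 (Alpha, w=80) cum 80
  x=8 (Epsilon, w=60) cum 140
  x=13 (Beta, w=50) cum 190  ← median
  x=13 (Gamma, w=90) cum 280
  x=15 (Delta, w=60) cum 340
⇒ x* = 13
y-coordinate, sorted with cumulative weight:
  y=4 (Epsilon, w=60) cum 60
  y=5 (Alpha, w=80) cum 140
  y=7 (Beta, w=50) cum 190  ← median
  y=9 (Gamma, w=90) cum 280
  y=11 (Delta, w=60) cum 340
⇒ y* = 7

(13, 7)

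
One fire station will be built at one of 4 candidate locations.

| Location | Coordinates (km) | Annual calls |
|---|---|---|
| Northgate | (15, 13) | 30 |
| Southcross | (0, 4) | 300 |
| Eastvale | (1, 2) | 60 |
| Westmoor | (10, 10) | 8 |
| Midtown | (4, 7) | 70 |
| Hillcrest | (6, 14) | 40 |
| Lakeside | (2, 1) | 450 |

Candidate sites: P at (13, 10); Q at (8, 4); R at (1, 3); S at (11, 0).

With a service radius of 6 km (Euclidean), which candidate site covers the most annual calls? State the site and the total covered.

R, covering 880

Coverage radius r = 6 km; a point is covered iff (Δx)²+(Δy)² ≤ 6² = 36.
  P (13, 10): covers {Northgate, Westmoor} → 38
  Q (8, 4): covers {Midtown} → 70
  R (1, 3): covers {Southcross, Eastvale, Midtown, Lakeside} → 880
  S (11, 0): covers {none} → 0
Maximum coverage at R: 880 annual calls.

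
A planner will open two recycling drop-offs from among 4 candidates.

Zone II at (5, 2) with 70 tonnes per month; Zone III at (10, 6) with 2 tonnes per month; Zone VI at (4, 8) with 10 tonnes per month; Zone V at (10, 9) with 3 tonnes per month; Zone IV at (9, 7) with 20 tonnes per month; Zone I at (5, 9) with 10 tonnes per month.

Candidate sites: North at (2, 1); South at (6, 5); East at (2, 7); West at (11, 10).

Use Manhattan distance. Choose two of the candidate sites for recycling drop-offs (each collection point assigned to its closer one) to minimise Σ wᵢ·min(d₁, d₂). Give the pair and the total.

Evaluate every pair (each demand assigned to the nearer of the two):
  {South, East}: total = 494
  {South, West}: total = 496
  {North, South}: total = 514
  {North, East}: total = 548
  {North, West}: total = 556
  {East, West}: total = 756
Best pair: {South, East} with total 494.

{South, East}, total 494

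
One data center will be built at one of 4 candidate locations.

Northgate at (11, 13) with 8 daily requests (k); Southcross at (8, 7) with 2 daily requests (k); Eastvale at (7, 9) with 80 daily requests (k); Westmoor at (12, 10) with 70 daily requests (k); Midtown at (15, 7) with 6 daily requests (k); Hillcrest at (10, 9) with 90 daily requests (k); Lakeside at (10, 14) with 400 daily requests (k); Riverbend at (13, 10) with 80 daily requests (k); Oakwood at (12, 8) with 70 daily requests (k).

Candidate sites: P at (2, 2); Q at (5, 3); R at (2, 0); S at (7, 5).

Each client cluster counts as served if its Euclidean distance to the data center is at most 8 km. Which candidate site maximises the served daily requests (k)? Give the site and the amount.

S, covering 392

Coverage radius r = 8 km; a point is covered iff (Δx)²+(Δy)² ≤ 8² = 64.
  P (2, 2): covers {Southcross} → 2
  Q (5, 3): covers {Southcross, Eastvale, Hillcrest} → 172
  R (2, 0): covers {none} → 0
  S (7, 5): covers {Southcross, Eastvale, Westmoor, Hillcrest, Riverbend, Oakwood} → 392
Maximum coverage at S: 392 daily requests (k).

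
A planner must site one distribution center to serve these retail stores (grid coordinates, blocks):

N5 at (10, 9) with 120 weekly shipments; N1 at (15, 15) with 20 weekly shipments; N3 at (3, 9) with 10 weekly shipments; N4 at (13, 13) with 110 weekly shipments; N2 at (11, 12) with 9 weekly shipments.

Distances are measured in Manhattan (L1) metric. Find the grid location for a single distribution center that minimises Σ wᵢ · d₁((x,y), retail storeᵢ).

(11, 12)

Manhattan distance separates: Σwᵢ(|x−xᵢ|+|y−yᵢ|) = Σwᵢ|x−xᵢ| + Σwᵢ|y−yᵢ|, so x and y are optimised independently as 1-D weighted medians.
Total weight W = 269; half = 134.5.
x-coordinate, sorted with cumulative weight:
  x=3 (N3, w=10) cum 10
  x=10 (N5, w=120) cum 130
  x=11 (N2, w=9) cum 139  ← median
  x=13 (N4, w=110) cum 249
  x=15 (N1, w=20) cum 269
⇒ x* = 11
y-coordinate, sorted with cumulative weight:
  y=9 (N5, w=120) cum 120
  y=9 (N3, w=10) cum 130
  y=12 (N2, w=9) cum 139  ← median
  y=13 (N4, w=110) cum 249
  y=15 (N1, w=20) cum 269
⇒ y* = 12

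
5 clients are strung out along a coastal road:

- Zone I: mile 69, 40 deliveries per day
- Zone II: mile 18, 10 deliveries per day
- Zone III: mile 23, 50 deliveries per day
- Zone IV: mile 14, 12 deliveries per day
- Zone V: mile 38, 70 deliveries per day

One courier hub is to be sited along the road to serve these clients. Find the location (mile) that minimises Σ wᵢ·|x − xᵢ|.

For a sum of weighted absolute distances on a line, the optimum is the weighted median (not the mean). Total weight W = 182; half-weight = 91.
Sort by position and accumulate weight:
  mile 14 (Zone IV, w=12) → cum 12
  mile 18 (Zone II, w=10) → cum 22
  mile 23 (Zone III, w=50) → cum 72
  mile 38 (Zone V, w=70) → cum 142  ≥ 91 → median here
  mile 69 (Zone I, w=40) → cum 182
Optimal location: mile 38.

x = 38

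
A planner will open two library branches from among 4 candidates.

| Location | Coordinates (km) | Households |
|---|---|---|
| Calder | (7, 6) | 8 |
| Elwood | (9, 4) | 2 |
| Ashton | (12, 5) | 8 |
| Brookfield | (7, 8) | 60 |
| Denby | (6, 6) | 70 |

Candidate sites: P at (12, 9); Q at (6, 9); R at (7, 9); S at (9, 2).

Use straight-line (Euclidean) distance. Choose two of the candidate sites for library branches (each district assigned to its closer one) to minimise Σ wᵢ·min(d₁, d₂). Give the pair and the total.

{R, S}, total 343.3

Evaluate every pair (each demand assigned to the nearer of the two):
  {R, S}: total = 343.3
  {P, R}: total = 348.1
  {Q, R}: total = 356.0
  {Q, S}: total = 358.1
  {P, Q}: total = 363.8
  {P, S}: total = 727.7
Best pair: {R, S} with total 343.3.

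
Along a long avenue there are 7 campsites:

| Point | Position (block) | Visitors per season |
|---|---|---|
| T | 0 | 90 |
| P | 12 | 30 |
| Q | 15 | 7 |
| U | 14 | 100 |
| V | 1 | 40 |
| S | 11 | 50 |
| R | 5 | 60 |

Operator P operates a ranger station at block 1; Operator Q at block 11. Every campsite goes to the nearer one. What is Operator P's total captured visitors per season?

The indifferent point is the midpoint (1+11)/2 = 6; campsites left of it (closer to Operator P at 1) go to Operator P, those right go to Operator Q.
  T at 0 (w=90) → Operator P
  V at 1 (w=40) → Operator P
  R at 5 (w=60) → Operator P
  S at 11 (w=50) → Operator Q
  P at 12 (w=30) → Operator Q
  U at 14 (w=100) → Operator Q
  Q at 15 (w=7) → Operator Q
Operator P captures 190; Operator Q captures 187.

190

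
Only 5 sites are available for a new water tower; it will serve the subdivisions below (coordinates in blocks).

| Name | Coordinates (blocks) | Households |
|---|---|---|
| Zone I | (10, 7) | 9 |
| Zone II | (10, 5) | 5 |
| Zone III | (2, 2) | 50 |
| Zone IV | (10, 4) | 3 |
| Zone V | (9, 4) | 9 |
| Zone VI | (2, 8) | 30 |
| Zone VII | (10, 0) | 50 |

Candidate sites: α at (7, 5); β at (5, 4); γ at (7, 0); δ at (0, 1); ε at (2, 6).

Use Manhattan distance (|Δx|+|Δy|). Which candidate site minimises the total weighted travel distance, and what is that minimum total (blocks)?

β, total 1063 blocks

Total weighted distance at each candidate:
  α (7, 5): total = 1139
  β (5, 4): total = 1063
  γ (7, 0): total = 1095
  δ (0, 1): total = 1331
  ε (2, 6): total = 1197
Minimum is at β with total 1063 blocks.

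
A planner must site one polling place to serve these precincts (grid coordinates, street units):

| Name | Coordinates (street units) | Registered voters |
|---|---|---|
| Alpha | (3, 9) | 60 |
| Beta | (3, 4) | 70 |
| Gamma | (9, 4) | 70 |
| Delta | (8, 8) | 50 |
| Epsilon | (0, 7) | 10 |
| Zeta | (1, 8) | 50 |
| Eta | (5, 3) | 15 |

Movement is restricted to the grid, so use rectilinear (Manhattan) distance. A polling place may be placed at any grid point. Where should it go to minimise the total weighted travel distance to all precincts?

Manhattan distance separates: Σwᵢ(|x−xᵢ|+|y−yᵢ|) = Σwᵢ|x−xᵢ| + Σwᵢ|y−yᵢ|, so x and y are optimised independently as 1-D weighted medians.
Total weight W = 325; half = 162.5.
x-coordinate, sorted with cumulative weight:
  x=0 (Epsilon, w=10) cum 10
  x=1 (Zeta, w=50) cum 60
  x=3 (Alpha, w=60) cum 120
  x=3 (Beta, w=70) cum 190  ← median
  x=5 (Eta, w=15) cum 205
  x=8 (Delta, w=50) cum 255
  x=9 (Gamma, w=70) cum 325
⇒ x* = 3
y-coordinate, sorted with cumulative weight:
  y=3 (Eta, w=15) cum 15
  y=4 (Beta, w=70) cum 85
  y=4 (Gamma, w=70) cum 155
  y=7 (Epsilon, w=10) cum 165  ← median
  y=8 (Delta, w=50) cum 215
  y=8 (Zeta, w=50) cum 265
  y=9 (Alpha, w=60) cum 325
⇒ y* = 7

(3, 7)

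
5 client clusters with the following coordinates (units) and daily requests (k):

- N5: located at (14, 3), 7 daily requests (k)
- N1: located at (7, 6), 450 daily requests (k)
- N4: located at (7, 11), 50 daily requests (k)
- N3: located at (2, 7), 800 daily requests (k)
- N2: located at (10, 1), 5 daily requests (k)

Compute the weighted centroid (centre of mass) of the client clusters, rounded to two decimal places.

(4.00, 6.77)

The minimiser of Σwᵢ‖p−pᵢ‖² is the weighted centroid p* = (Σwᵢpᵢ)/(Σwᵢ).
Σwᵢ = 1312.
Σwᵢxᵢ = 7·14 + 450·7 + 50·7 + 800·2 + 5·10 = 5248.
Σwᵢyᵢ = 7·3 + 450·6 + 50·11 + 800·7 + 5·1 = 8876.
x* = 5248/1312 = 4.00, y* = 8876/1312 = 6.77.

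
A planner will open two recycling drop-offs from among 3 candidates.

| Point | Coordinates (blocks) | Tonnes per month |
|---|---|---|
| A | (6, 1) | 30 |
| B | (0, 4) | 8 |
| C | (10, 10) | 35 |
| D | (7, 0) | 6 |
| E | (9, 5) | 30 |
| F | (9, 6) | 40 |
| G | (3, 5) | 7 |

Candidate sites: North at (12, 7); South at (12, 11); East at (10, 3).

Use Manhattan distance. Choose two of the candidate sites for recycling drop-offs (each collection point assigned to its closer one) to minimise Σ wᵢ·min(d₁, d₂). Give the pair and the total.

Evaluate every pair (each demand assigned to the nearer of the two):
  {South, East}: total = 722
  {North, East}: total = 792
  {North, South}: total = 1044
Best pair: {South, East} with total 722.

{South, East}, total 722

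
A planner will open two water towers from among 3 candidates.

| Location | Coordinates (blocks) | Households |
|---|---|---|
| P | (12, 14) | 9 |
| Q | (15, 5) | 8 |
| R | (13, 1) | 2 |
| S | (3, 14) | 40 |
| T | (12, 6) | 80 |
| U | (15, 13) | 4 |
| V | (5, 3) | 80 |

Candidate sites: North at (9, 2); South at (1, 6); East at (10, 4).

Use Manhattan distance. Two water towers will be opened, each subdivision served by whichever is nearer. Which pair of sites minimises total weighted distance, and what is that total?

{South, East}, total 1424

Evaluate every pair (each demand assigned to the nearer of the two):
  {South, East}: total = 1424
  {North, East}: total = 1622
  {North, South}: total = 1645
Best pair: {South, East} with total 1424.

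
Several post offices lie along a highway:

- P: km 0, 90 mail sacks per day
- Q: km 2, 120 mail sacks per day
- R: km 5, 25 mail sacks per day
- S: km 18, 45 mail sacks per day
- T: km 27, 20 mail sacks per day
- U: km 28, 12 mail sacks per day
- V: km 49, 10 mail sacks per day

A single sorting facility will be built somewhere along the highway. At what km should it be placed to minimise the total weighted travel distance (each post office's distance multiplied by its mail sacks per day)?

For a sum of weighted absolute distances on a line, the optimum is the weighted median (not the mean). Total weight W = 322; half-weight = 161.
Sort by position and accumulate weight:
  km 0 (P, w=90) → cum 90
  km 2 (Q, w=120) → cum 210  ≥ 161 → median here
  km 5 (R, w=25) → cum 235
  km 18 (S, w=45) → cum 280
  km 27 (T, w=20) → cum 300
  km 28 (U, w=12) → cum 312
  km 49 (V, w=10) → cum 322
Optimal location: km 2.

x = 2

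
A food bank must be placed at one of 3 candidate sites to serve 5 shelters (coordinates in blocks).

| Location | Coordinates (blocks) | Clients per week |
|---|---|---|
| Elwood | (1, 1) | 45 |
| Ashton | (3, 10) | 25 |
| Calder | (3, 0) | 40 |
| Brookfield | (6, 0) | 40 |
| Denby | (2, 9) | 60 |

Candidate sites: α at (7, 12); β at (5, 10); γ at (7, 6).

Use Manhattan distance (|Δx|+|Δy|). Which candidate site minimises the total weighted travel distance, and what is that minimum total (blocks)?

Total weighted distance at each candidate:
  α (7, 12): total = 2555
  β (5, 10): total = 1795
  γ (7, 6): total = 1855
Minimum is at β with total 1795 blocks.

β, total 1795 blocks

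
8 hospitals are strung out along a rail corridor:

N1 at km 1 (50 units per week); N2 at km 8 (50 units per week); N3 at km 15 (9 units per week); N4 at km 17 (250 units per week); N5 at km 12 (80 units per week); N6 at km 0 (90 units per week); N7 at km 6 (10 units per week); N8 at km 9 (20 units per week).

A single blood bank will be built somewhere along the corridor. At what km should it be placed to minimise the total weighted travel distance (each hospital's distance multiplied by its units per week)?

For a sum of weighted absolute distances on a line, the optimum is the weighted median (not the mean). Total weight W = 559; half-weight = 279.5.
Sort by position and accumulate weight:
  km 0 (N6, w=90) → cum 90
  km 1 (N1, w=50) → cum 140
  km 6 (N7, w=10) → cum 150
  km 8 (N2, w=50) → cum 200
  km 9 (N8, w=20) → cum 220
  km 12 (N5, w=80) → cum 300  ≥ 279.5 → median here
  km 15 (N3, w=9) → cum 309
  km 17 (N4, w=250) → cum 559
Optimal location: km 12.

x = 12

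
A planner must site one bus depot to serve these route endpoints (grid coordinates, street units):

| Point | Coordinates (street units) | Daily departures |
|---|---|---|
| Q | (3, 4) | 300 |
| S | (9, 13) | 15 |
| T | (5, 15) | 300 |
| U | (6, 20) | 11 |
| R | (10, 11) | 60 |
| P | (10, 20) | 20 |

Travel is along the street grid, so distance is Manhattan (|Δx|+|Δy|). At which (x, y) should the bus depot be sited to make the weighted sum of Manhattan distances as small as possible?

Manhattan distance separates: Σwᵢ(|x−xᵢ|+|y−yᵢ|) = Σwᵢ|x−xᵢ| + Σwᵢ|y−yᵢ|, so x and y are optimised independently as 1-D weighted medians.
Total weight W = 706; half = 353.
x-coordinate, sorted with cumulative weight:
  x=3 (Q, w=300) cum 300
  x=5 (T, w=300) cum 600  ← median
  x=6 (U, w=11) cum 611
  x=9 (S, w=15) cum 626
  x=10 (R, w=60) cum 686
  x=10 (P, w=20) cum 706
⇒ x* = 5
y-coordinate, sorted with cumulative weight:
  y=4 (Q, w=300) cum 300
  y=11 (R, w=60) cum 360  ← median
  y=13 (S, w=15) cum 375
  y=15 (T, w=300) cum 675
  y=20 (U, w=11) cum 686
  y=20 (P, w=20) cum 706
⇒ y* = 11

(5, 11)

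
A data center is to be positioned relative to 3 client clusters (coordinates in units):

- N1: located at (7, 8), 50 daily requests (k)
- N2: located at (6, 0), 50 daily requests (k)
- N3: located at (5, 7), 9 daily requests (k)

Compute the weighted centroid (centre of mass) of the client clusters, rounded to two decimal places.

(6.38, 4.25)

The minimiser of Σwᵢ‖p−pᵢ‖² is the weighted centroid p* = (Σwᵢpᵢ)/(Σwᵢ).
Σwᵢ = 109.
Σwᵢxᵢ = 50·7 + 50·6 + 9·5 = 695.
Σwᵢyᵢ = 50·8 + 50·0 + 9·7 = 463.
x* = 695/109 = 6.38, y* = 463/109 = 4.25.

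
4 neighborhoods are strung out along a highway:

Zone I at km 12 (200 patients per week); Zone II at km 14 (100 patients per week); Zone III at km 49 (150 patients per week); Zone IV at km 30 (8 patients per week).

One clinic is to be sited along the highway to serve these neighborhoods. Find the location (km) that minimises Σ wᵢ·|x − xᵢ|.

For a sum of weighted absolute distances on a line, the optimum is the weighted median (not the mean). Total weight W = 458; half-weight = 229.
Sort by position and accumulate weight:
  km 12 (Zone I, w=200) → cum 200
  km 14 (Zone II, w=100) → cum 300  ≥ 229 → median here
  km 30 (Zone IV, w=8) → cum 308
  km 49 (Zone III, w=150) → cum 458
Optimal location: km 14.

x = 14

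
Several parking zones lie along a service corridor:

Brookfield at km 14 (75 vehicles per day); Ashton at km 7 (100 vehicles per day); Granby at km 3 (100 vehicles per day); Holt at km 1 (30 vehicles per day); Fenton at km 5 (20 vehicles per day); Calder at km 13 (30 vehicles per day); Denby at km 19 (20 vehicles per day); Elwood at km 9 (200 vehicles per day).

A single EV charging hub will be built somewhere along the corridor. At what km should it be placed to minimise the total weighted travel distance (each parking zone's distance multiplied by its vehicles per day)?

For a sum of weighted absolute distances on a line, the optimum is the weighted median (not the mean). Total weight W = 575; half-weight = 287.5.
Sort by position and accumulate weight:
  km 1 (Holt, w=30) → cum 30
  km 3 (Granby, w=100) → cum 130
  km 5 (Fenton, w=20) → cum 150
  km 7 (Ashton, w=100) → cum 250
  km 9 (Elwood, w=200) → cum 450  ≥ 287.5 → median here
  km 13 (Calder, w=30) → cum 480
  km 14 (Brookfield, w=75) → cum 555
  km 19 (Denby, w=20) → cum 575
Optimal location: km 9.

x = 9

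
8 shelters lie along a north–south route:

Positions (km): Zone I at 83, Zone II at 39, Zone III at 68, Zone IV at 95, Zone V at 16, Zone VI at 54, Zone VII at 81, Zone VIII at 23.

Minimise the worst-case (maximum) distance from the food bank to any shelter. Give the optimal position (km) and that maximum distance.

The 1-center on a line is the midpoint of the two extreme points: leftmost at 16, rightmost at 95.
Optimal location = (16 + 95)/2 = 55.5; maximum distance = (95 − 16)/2 = 39.5.

location 55.5, max distance 39.5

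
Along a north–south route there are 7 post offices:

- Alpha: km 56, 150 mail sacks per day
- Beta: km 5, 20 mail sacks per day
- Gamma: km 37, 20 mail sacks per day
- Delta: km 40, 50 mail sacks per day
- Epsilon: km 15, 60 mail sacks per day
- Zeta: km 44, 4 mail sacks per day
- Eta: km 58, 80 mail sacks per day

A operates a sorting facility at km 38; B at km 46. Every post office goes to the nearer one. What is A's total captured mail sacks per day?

150

The indifferent point is the midpoint (38+46)/2 = 42; post offices left of it (closer to A at 38) go to A, those right go to B.
  Beta at 5 (w=20) → A
  Epsilon at 15 (w=60) → A
  Gamma at 37 (w=20) → A
  Delta at 40 (w=50) → A
  Zeta at 44 (w=4) → B
  Alpha at 56 (w=150) → B
  Eta at 58 (w=80) → B
A captures 150; B captures 234.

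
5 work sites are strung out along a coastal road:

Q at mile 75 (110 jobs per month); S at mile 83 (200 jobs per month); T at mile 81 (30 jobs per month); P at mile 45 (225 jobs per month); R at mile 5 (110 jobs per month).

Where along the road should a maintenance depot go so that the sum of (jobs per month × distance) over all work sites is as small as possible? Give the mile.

For a sum of weighted absolute distances on a line, the optimum is the weighted median (not the mean). Total weight W = 675; half-weight = 337.5.
Sort by position and accumulate weight:
  mile 5 (R, w=110) → cum 110
  mile 45 (P, w=225) → cum 335
  mile 75 (Q, w=110) → cum 445  ≥ 337.5 → median here
  mile 81 (T, w=30) → cum 475
  mile 83 (S, w=200) → cum 675
Optimal location: mile 75.

x = 75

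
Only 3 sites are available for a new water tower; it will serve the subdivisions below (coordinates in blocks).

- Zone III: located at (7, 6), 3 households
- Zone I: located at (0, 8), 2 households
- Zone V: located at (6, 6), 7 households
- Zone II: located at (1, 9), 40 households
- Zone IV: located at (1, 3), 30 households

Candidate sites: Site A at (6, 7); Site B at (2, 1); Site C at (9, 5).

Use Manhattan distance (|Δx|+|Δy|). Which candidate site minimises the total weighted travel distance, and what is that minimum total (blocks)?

Total weighted distance at each candidate:
  Site A (6, 7): total = 577
  Site B (2, 1): total = 561
  Site C (9, 5): total = 841
Minimum is at Site B with total 561 blocks.

Site B, total 561 blocks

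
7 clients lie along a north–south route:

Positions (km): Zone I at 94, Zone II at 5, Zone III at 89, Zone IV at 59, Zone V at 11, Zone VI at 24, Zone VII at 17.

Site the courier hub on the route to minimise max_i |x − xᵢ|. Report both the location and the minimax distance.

The 1-center on a line is the midpoint of the two extreme points: leftmost at 5, rightmost at 94.
Optimal location = (5 + 94)/2 = 49.5; maximum distance = (94 − 5)/2 = 44.5.

location 49.5, max distance 44.5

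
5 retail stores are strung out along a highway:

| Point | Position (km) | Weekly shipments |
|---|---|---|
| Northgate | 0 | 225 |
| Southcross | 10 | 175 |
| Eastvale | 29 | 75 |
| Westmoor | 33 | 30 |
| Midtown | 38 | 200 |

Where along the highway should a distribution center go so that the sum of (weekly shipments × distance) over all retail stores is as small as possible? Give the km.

For a sum of weighted absolute distances on a line, the optimum is the weighted median (not the mean). Total weight W = 705; half-weight = 352.5.
Sort by position and accumulate weight:
  km 0 (Northgate, w=225) → cum 225
  km 10 (Southcross, w=175) → cum 400  ≥ 352.5 → median here
  km 29 (Eastvale, w=75) → cum 475
  km 33 (Westmoor, w=30) → cum 505
  km 38 (Midtown, w=200) → cum 705
Optimal location: km 10.

x = 10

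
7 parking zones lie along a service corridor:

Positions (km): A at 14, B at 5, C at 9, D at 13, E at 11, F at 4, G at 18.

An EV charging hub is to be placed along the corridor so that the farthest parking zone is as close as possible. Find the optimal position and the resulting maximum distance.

The 1-center on a line is the midpoint of the two extreme points: leftmost at 4, rightmost at 18.
Optimal location = (4 + 18)/2 = 11; maximum distance = (18 − 4)/2 = 7.

location 11, max distance 7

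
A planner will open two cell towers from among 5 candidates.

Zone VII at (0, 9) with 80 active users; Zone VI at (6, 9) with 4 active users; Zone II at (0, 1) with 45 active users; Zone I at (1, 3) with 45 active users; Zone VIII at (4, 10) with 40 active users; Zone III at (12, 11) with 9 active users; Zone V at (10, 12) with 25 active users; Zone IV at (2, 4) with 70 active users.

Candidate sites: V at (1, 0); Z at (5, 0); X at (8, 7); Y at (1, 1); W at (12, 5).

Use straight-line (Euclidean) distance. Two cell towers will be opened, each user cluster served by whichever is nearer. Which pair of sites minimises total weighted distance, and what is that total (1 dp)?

{X, Y}, total 1398.2

Evaluate every pair (each demand assigned to the nearer of the two):
  {X, Y}: total = 1398.2
  {V, X}: total = 1543.8
  {Y, W}: total = 1643.5
  {V, W}: total = 1853.9
  {Z, Y}: total = 1859.4
  {Z, X}: total = 1861.0
  {V, Y}: total = 1907.7
  {V, Z}: total = 2092.3
  {Z, W}: total = 2270.3
  {X, W}: total = 2338.9
Best pair: {X, Y} with total 1398.2.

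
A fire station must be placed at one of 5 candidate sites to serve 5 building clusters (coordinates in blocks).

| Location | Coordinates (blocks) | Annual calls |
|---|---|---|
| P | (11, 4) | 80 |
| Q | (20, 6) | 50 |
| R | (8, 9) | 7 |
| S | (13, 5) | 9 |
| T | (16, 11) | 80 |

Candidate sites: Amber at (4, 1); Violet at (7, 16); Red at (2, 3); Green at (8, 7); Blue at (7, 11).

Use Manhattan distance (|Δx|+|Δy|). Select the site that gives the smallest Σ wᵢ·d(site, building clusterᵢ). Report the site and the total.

Total weighted distance at each candidate:
  Amber (4, 1): total = 3811
  Violet (7, 16): total = 3759
  Red (2, 3): total = 3811
  Green (8, 7): total = 2167
  Blue (7, 11): total = 2629
Minimum is at Green with total 2167 blocks.

Green, total 2167 blocks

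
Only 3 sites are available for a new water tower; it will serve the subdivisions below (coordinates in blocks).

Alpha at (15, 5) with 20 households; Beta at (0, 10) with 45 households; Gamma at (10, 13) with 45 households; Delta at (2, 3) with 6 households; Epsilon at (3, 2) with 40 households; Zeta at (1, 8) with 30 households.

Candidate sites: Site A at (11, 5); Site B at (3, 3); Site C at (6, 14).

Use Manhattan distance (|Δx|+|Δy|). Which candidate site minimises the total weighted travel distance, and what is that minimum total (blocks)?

Total weighted distance at each candidate:
  Site A (11, 5): total = 2101
  Site B (3, 3): total = 1751
  Site C (6, 14): total = 2055
Minimum is at Site B with total 1751 blocks.

Site B, total 1751 blocks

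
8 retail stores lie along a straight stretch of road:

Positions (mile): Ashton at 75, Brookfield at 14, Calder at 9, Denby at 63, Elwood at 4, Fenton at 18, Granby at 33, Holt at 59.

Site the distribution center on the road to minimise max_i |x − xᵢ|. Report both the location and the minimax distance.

The 1-center on a line is the midpoint of the two extreme points: leftmost at 4, rightmost at 75.
Optimal location = (4 + 75)/2 = 39.5; maximum distance = (75 − 4)/2 = 35.5.

location 39.5, max distance 35.5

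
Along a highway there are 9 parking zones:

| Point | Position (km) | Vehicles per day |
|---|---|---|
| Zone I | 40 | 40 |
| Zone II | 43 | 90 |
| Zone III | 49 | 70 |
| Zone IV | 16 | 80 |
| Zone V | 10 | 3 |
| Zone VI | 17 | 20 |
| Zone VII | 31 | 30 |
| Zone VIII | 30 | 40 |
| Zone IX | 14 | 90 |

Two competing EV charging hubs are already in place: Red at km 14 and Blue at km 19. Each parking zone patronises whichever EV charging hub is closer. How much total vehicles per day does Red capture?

173

The indifferent point is the midpoint (14+19)/2 = 16.5; parking zones left of it (closer to Red at 14) go to Red, those right go to Blue.
  Zone V at 10 (w=3) → Red
  Zone IX at 14 (w=90) → Red
  Zone IV at 16 (w=80) → Red
  Zone VI at 17 (w=20) → Blue
  Zone VIII at 30 (w=40) → Blue
  Zone VII at 31 (w=30) → Blue
  Zone I at 40 (w=40) → Blue
  Zone II at 43 (w=90) → Blue
  Zone III at 49 (w=70) → Blue
Red captures 173; Blue captures 290.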